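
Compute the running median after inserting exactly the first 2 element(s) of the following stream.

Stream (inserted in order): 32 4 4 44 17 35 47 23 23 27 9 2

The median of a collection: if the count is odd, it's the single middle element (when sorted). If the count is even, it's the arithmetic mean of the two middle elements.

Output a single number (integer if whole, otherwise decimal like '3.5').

Step 1: insert 32 -> lo=[32] (size 1, max 32) hi=[] (size 0) -> median=32
Step 2: insert 4 -> lo=[4] (size 1, max 4) hi=[32] (size 1, min 32) -> median=18

Answer: 18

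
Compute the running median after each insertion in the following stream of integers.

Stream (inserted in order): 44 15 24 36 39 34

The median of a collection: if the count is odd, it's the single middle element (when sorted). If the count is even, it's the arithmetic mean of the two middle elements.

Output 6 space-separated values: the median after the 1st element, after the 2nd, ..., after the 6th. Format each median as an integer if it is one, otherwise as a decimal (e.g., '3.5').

Answer: 44 29.5 24 30 36 35

Derivation:
Step 1: insert 44 -> lo=[44] (size 1, max 44) hi=[] (size 0) -> median=44
Step 2: insert 15 -> lo=[15] (size 1, max 15) hi=[44] (size 1, min 44) -> median=29.5
Step 3: insert 24 -> lo=[15, 24] (size 2, max 24) hi=[44] (size 1, min 44) -> median=24
Step 4: insert 36 -> lo=[15, 24] (size 2, max 24) hi=[36, 44] (size 2, min 36) -> median=30
Step 5: insert 39 -> lo=[15, 24, 36] (size 3, max 36) hi=[39, 44] (size 2, min 39) -> median=36
Step 6: insert 34 -> lo=[15, 24, 34] (size 3, max 34) hi=[36, 39, 44] (size 3, min 36) -> median=35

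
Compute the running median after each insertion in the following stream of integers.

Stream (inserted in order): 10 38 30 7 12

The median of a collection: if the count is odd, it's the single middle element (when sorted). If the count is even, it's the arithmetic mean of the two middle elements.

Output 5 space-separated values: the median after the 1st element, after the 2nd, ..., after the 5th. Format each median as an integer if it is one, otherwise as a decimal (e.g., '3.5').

Step 1: insert 10 -> lo=[10] (size 1, max 10) hi=[] (size 0) -> median=10
Step 2: insert 38 -> lo=[10] (size 1, max 10) hi=[38] (size 1, min 38) -> median=24
Step 3: insert 30 -> lo=[10, 30] (size 2, max 30) hi=[38] (size 1, min 38) -> median=30
Step 4: insert 7 -> lo=[7, 10] (size 2, max 10) hi=[30, 38] (size 2, min 30) -> median=20
Step 5: insert 12 -> lo=[7, 10, 12] (size 3, max 12) hi=[30, 38] (size 2, min 30) -> median=12

Answer: 10 24 30 20 12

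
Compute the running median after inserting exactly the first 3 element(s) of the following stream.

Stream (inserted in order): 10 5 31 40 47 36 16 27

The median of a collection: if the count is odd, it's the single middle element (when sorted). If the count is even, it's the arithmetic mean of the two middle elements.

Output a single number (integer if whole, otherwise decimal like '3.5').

Step 1: insert 10 -> lo=[10] (size 1, max 10) hi=[] (size 0) -> median=10
Step 2: insert 5 -> lo=[5] (size 1, max 5) hi=[10] (size 1, min 10) -> median=7.5
Step 3: insert 31 -> lo=[5, 10] (size 2, max 10) hi=[31] (size 1, min 31) -> median=10

Answer: 10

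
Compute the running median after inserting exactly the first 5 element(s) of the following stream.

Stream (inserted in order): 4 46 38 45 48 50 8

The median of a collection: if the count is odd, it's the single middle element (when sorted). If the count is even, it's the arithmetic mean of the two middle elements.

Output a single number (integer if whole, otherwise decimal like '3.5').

Answer: 45

Derivation:
Step 1: insert 4 -> lo=[4] (size 1, max 4) hi=[] (size 0) -> median=4
Step 2: insert 46 -> lo=[4] (size 1, max 4) hi=[46] (size 1, min 46) -> median=25
Step 3: insert 38 -> lo=[4, 38] (size 2, max 38) hi=[46] (size 1, min 46) -> median=38
Step 4: insert 45 -> lo=[4, 38] (size 2, max 38) hi=[45, 46] (size 2, min 45) -> median=41.5
Step 5: insert 48 -> lo=[4, 38, 45] (size 3, max 45) hi=[46, 48] (size 2, min 46) -> median=45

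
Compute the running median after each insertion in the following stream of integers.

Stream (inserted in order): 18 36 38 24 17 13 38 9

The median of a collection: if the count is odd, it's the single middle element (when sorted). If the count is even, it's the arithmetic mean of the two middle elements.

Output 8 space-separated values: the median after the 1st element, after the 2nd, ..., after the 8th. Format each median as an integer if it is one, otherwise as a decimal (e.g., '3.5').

Step 1: insert 18 -> lo=[18] (size 1, max 18) hi=[] (size 0) -> median=18
Step 2: insert 36 -> lo=[18] (size 1, max 18) hi=[36] (size 1, min 36) -> median=27
Step 3: insert 38 -> lo=[18, 36] (size 2, max 36) hi=[38] (size 1, min 38) -> median=36
Step 4: insert 24 -> lo=[18, 24] (size 2, max 24) hi=[36, 38] (size 2, min 36) -> median=30
Step 5: insert 17 -> lo=[17, 18, 24] (size 3, max 24) hi=[36, 38] (size 2, min 36) -> median=24
Step 6: insert 13 -> lo=[13, 17, 18] (size 3, max 18) hi=[24, 36, 38] (size 3, min 24) -> median=21
Step 7: insert 38 -> lo=[13, 17, 18, 24] (size 4, max 24) hi=[36, 38, 38] (size 3, min 36) -> median=24
Step 8: insert 9 -> lo=[9, 13, 17, 18] (size 4, max 18) hi=[24, 36, 38, 38] (size 4, min 24) -> median=21

Answer: 18 27 36 30 24 21 24 21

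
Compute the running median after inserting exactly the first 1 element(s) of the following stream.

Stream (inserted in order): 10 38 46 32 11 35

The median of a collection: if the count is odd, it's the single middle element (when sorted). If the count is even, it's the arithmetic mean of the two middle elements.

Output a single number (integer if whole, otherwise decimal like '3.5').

Step 1: insert 10 -> lo=[10] (size 1, max 10) hi=[] (size 0) -> median=10

Answer: 10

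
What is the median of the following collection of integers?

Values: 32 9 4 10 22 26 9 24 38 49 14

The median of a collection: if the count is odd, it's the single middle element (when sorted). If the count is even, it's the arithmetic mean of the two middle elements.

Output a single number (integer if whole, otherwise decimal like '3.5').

Step 1: insert 32 -> lo=[32] (size 1, max 32) hi=[] (size 0) -> median=32
Step 2: insert 9 -> lo=[9] (size 1, max 9) hi=[32] (size 1, min 32) -> median=20.5
Step 3: insert 4 -> lo=[4, 9] (size 2, max 9) hi=[32] (size 1, min 32) -> median=9
Step 4: insert 10 -> lo=[4, 9] (size 2, max 9) hi=[10, 32] (size 2, min 10) -> median=9.5
Step 5: insert 22 -> lo=[4, 9, 10] (size 3, max 10) hi=[22, 32] (size 2, min 22) -> median=10
Step 6: insert 26 -> lo=[4, 9, 10] (size 3, max 10) hi=[22, 26, 32] (size 3, min 22) -> median=16
Step 7: insert 9 -> lo=[4, 9, 9, 10] (size 4, max 10) hi=[22, 26, 32] (size 3, min 22) -> median=10
Step 8: insert 24 -> lo=[4, 9, 9, 10] (size 4, max 10) hi=[22, 24, 26, 32] (size 4, min 22) -> median=16
Step 9: insert 38 -> lo=[4, 9, 9, 10, 22] (size 5, max 22) hi=[24, 26, 32, 38] (size 4, min 24) -> median=22
Step 10: insert 49 -> lo=[4, 9, 9, 10, 22] (size 5, max 22) hi=[24, 26, 32, 38, 49] (size 5, min 24) -> median=23
Step 11: insert 14 -> lo=[4, 9, 9, 10, 14, 22] (size 6, max 22) hi=[24, 26, 32, 38, 49] (size 5, min 24) -> median=22

Answer: 22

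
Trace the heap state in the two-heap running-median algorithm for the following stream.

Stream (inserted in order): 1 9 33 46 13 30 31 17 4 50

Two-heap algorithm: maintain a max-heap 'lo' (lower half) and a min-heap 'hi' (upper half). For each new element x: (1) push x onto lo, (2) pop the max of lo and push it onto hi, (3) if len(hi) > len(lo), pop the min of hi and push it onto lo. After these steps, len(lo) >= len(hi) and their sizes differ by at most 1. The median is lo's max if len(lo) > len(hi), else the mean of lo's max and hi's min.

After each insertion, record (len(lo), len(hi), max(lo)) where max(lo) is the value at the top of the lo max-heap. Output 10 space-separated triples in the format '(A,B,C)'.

Step 1: insert 1 -> lo=[1] hi=[] -> (len(lo)=1, len(hi)=0, max(lo)=1)
Step 2: insert 9 -> lo=[1] hi=[9] -> (len(lo)=1, len(hi)=1, max(lo)=1)
Step 3: insert 33 -> lo=[1, 9] hi=[33] -> (len(lo)=2, len(hi)=1, max(lo)=9)
Step 4: insert 46 -> lo=[1, 9] hi=[33, 46] -> (len(lo)=2, len(hi)=2, max(lo)=9)
Step 5: insert 13 -> lo=[1, 9, 13] hi=[33, 46] -> (len(lo)=3, len(hi)=2, max(lo)=13)
Step 6: insert 30 -> lo=[1, 9, 13] hi=[30, 33, 46] -> (len(lo)=3, len(hi)=3, max(lo)=13)
Step 7: insert 31 -> lo=[1, 9, 13, 30] hi=[31, 33, 46] -> (len(lo)=4, len(hi)=3, max(lo)=30)
Step 8: insert 17 -> lo=[1, 9, 13, 17] hi=[30, 31, 33, 46] -> (len(lo)=4, len(hi)=4, max(lo)=17)
Step 9: insert 4 -> lo=[1, 4, 9, 13, 17] hi=[30, 31, 33, 46] -> (len(lo)=5, len(hi)=4, max(lo)=17)
Step 10: insert 50 -> lo=[1, 4, 9, 13, 17] hi=[30, 31, 33, 46, 50] -> (len(lo)=5, len(hi)=5, max(lo)=17)

Answer: (1,0,1) (1,1,1) (2,1,9) (2,2,9) (3,2,13) (3,3,13) (4,3,30) (4,4,17) (5,4,17) (5,5,17)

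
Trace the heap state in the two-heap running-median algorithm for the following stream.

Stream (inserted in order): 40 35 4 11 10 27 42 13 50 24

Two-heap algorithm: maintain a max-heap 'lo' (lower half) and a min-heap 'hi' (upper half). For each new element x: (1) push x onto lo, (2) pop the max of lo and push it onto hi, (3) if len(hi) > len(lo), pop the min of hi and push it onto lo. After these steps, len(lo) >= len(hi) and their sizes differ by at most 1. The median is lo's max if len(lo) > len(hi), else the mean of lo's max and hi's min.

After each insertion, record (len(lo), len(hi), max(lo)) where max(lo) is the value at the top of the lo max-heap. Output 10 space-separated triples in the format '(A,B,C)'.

Step 1: insert 40 -> lo=[40] hi=[] -> (len(lo)=1, len(hi)=0, max(lo)=40)
Step 2: insert 35 -> lo=[35] hi=[40] -> (len(lo)=1, len(hi)=1, max(lo)=35)
Step 3: insert 4 -> lo=[4, 35] hi=[40] -> (len(lo)=2, len(hi)=1, max(lo)=35)
Step 4: insert 11 -> lo=[4, 11] hi=[35, 40] -> (len(lo)=2, len(hi)=2, max(lo)=11)
Step 5: insert 10 -> lo=[4, 10, 11] hi=[35, 40] -> (len(lo)=3, len(hi)=2, max(lo)=11)
Step 6: insert 27 -> lo=[4, 10, 11] hi=[27, 35, 40] -> (len(lo)=3, len(hi)=3, max(lo)=11)
Step 7: insert 42 -> lo=[4, 10, 11, 27] hi=[35, 40, 42] -> (len(lo)=4, len(hi)=3, max(lo)=27)
Step 8: insert 13 -> lo=[4, 10, 11, 13] hi=[27, 35, 40, 42] -> (len(lo)=4, len(hi)=4, max(lo)=13)
Step 9: insert 50 -> lo=[4, 10, 11, 13, 27] hi=[35, 40, 42, 50] -> (len(lo)=5, len(hi)=4, max(lo)=27)
Step 10: insert 24 -> lo=[4, 10, 11, 13, 24] hi=[27, 35, 40, 42, 50] -> (len(lo)=5, len(hi)=5, max(lo)=24)

Answer: (1,0,40) (1,1,35) (2,1,35) (2,2,11) (3,2,11) (3,3,11) (4,3,27) (4,4,13) (5,4,27) (5,5,24)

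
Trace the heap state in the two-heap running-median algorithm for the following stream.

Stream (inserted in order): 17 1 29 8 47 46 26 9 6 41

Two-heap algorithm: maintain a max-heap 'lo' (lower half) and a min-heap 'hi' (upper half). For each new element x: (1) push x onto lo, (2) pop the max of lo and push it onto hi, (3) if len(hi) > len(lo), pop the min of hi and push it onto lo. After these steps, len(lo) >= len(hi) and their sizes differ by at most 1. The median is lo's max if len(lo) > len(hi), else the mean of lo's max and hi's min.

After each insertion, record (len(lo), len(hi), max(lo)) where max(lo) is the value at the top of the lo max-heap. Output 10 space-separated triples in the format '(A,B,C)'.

Answer: (1,0,17) (1,1,1) (2,1,17) (2,2,8) (3,2,17) (3,3,17) (4,3,26) (4,4,17) (5,4,17) (5,5,17)

Derivation:
Step 1: insert 17 -> lo=[17] hi=[] -> (len(lo)=1, len(hi)=0, max(lo)=17)
Step 2: insert 1 -> lo=[1] hi=[17] -> (len(lo)=1, len(hi)=1, max(lo)=1)
Step 3: insert 29 -> lo=[1, 17] hi=[29] -> (len(lo)=2, len(hi)=1, max(lo)=17)
Step 4: insert 8 -> lo=[1, 8] hi=[17, 29] -> (len(lo)=2, len(hi)=2, max(lo)=8)
Step 5: insert 47 -> lo=[1, 8, 17] hi=[29, 47] -> (len(lo)=3, len(hi)=2, max(lo)=17)
Step 6: insert 46 -> lo=[1, 8, 17] hi=[29, 46, 47] -> (len(lo)=3, len(hi)=3, max(lo)=17)
Step 7: insert 26 -> lo=[1, 8, 17, 26] hi=[29, 46, 47] -> (len(lo)=4, len(hi)=3, max(lo)=26)
Step 8: insert 9 -> lo=[1, 8, 9, 17] hi=[26, 29, 46, 47] -> (len(lo)=4, len(hi)=4, max(lo)=17)
Step 9: insert 6 -> lo=[1, 6, 8, 9, 17] hi=[26, 29, 46, 47] -> (len(lo)=5, len(hi)=4, max(lo)=17)
Step 10: insert 41 -> lo=[1, 6, 8, 9, 17] hi=[26, 29, 41, 46, 47] -> (len(lo)=5, len(hi)=5, max(lo)=17)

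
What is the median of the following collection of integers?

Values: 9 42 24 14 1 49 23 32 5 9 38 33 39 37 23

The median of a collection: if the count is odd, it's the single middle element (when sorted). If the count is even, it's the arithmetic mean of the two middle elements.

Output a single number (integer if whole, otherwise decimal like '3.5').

Answer: 24

Derivation:
Step 1: insert 9 -> lo=[9] (size 1, max 9) hi=[] (size 0) -> median=9
Step 2: insert 42 -> lo=[9] (size 1, max 9) hi=[42] (size 1, min 42) -> median=25.5
Step 3: insert 24 -> lo=[9, 24] (size 2, max 24) hi=[42] (size 1, min 42) -> median=24
Step 4: insert 14 -> lo=[9, 14] (size 2, max 14) hi=[24, 42] (size 2, min 24) -> median=19
Step 5: insert 1 -> lo=[1, 9, 14] (size 3, max 14) hi=[24, 42] (size 2, min 24) -> median=14
Step 6: insert 49 -> lo=[1, 9, 14] (size 3, max 14) hi=[24, 42, 49] (size 3, min 24) -> median=19
Step 7: insert 23 -> lo=[1, 9, 14, 23] (size 4, max 23) hi=[24, 42, 49] (size 3, min 24) -> median=23
Step 8: insert 32 -> lo=[1, 9, 14, 23] (size 4, max 23) hi=[24, 32, 42, 49] (size 4, min 24) -> median=23.5
Step 9: insert 5 -> lo=[1, 5, 9, 14, 23] (size 5, max 23) hi=[24, 32, 42, 49] (size 4, min 24) -> median=23
Step 10: insert 9 -> lo=[1, 5, 9, 9, 14] (size 5, max 14) hi=[23, 24, 32, 42, 49] (size 5, min 23) -> median=18.5
Step 11: insert 38 -> lo=[1, 5, 9, 9, 14, 23] (size 6, max 23) hi=[24, 32, 38, 42, 49] (size 5, min 24) -> median=23
Step 12: insert 33 -> lo=[1, 5, 9, 9, 14, 23] (size 6, max 23) hi=[24, 32, 33, 38, 42, 49] (size 6, min 24) -> median=23.5
Step 13: insert 39 -> lo=[1, 5, 9, 9, 14, 23, 24] (size 7, max 24) hi=[32, 33, 38, 39, 42, 49] (size 6, min 32) -> median=24
Step 14: insert 37 -> lo=[1, 5, 9, 9, 14, 23, 24] (size 7, max 24) hi=[32, 33, 37, 38, 39, 42, 49] (size 7, min 32) -> median=28
Step 15: insert 23 -> lo=[1, 5, 9, 9, 14, 23, 23, 24] (size 8, max 24) hi=[32, 33, 37, 38, 39, 42, 49] (size 7, min 32) -> median=24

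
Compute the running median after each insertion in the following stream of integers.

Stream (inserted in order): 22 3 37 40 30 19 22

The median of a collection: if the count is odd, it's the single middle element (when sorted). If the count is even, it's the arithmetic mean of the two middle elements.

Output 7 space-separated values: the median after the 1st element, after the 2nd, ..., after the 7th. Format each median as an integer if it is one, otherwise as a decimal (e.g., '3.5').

Answer: 22 12.5 22 29.5 30 26 22

Derivation:
Step 1: insert 22 -> lo=[22] (size 1, max 22) hi=[] (size 0) -> median=22
Step 2: insert 3 -> lo=[3] (size 1, max 3) hi=[22] (size 1, min 22) -> median=12.5
Step 3: insert 37 -> lo=[3, 22] (size 2, max 22) hi=[37] (size 1, min 37) -> median=22
Step 4: insert 40 -> lo=[3, 22] (size 2, max 22) hi=[37, 40] (size 2, min 37) -> median=29.5
Step 5: insert 30 -> lo=[3, 22, 30] (size 3, max 30) hi=[37, 40] (size 2, min 37) -> median=30
Step 6: insert 19 -> lo=[3, 19, 22] (size 3, max 22) hi=[30, 37, 40] (size 3, min 30) -> median=26
Step 7: insert 22 -> lo=[3, 19, 22, 22] (size 4, max 22) hi=[30, 37, 40] (size 3, min 30) -> median=22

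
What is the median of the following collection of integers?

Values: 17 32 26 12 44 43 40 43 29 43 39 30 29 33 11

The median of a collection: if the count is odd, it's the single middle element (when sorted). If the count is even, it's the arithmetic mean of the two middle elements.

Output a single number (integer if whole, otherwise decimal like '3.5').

Step 1: insert 17 -> lo=[17] (size 1, max 17) hi=[] (size 0) -> median=17
Step 2: insert 32 -> lo=[17] (size 1, max 17) hi=[32] (size 1, min 32) -> median=24.5
Step 3: insert 26 -> lo=[17, 26] (size 2, max 26) hi=[32] (size 1, min 32) -> median=26
Step 4: insert 12 -> lo=[12, 17] (size 2, max 17) hi=[26, 32] (size 2, min 26) -> median=21.5
Step 5: insert 44 -> lo=[12, 17, 26] (size 3, max 26) hi=[32, 44] (size 2, min 32) -> median=26
Step 6: insert 43 -> lo=[12, 17, 26] (size 3, max 26) hi=[32, 43, 44] (size 3, min 32) -> median=29
Step 7: insert 40 -> lo=[12, 17, 26, 32] (size 4, max 32) hi=[40, 43, 44] (size 3, min 40) -> median=32
Step 8: insert 43 -> lo=[12, 17, 26, 32] (size 4, max 32) hi=[40, 43, 43, 44] (size 4, min 40) -> median=36
Step 9: insert 29 -> lo=[12, 17, 26, 29, 32] (size 5, max 32) hi=[40, 43, 43, 44] (size 4, min 40) -> median=32
Step 10: insert 43 -> lo=[12, 17, 26, 29, 32] (size 5, max 32) hi=[40, 43, 43, 43, 44] (size 5, min 40) -> median=36
Step 11: insert 39 -> lo=[12, 17, 26, 29, 32, 39] (size 6, max 39) hi=[40, 43, 43, 43, 44] (size 5, min 40) -> median=39
Step 12: insert 30 -> lo=[12, 17, 26, 29, 30, 32] (size 6, max 32) hi=[39, 40, 43, 43, 43, 44] (size 6, min 39) -> median=35.5
Step 13: insert 29 -> lo=[12, 17, 26, 29, 29, 30, 32] (size 7, max 32) hi=[39, 40, 43, 43, 43, 44] (size 6, min 39) -> median=32
Step 14: insert 33 -> lo=[12, 17, 26, 29, 29, 30, 32] (size 7, max 32) hi=[33, 39, 40, 43, 43, 43, 44] (size 7, min 33) -> median=32.5
Step 15: insert 11 -> lo=[11, 12, 17, 26, 29, 29, 30, 32] (size 8, max 32) hi=[33, 39, 40, 43, 43, 43, 44] (size 7, min 33) -> median=32

Answer: 32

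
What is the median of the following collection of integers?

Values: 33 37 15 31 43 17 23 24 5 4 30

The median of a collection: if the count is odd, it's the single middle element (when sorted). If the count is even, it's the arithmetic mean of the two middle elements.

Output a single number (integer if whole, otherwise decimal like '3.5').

Step 1: insert 33 -> lo=[33] (size 1, max 33) hi=[] (size 0) -> median=33
Step 2: insert 37 -> lo=[33] (size 1, max 33) hi=[37] (size 1, min 37) -> median=35
Step 3: insert 15 -> lo=[15, 33] (size 2, max 33) hi=[37] (size 1, min 37) -> median=33
Step 4: insert 31 -> lo=[15, 31] (size 2, max 31) hi=[33, 37] (size 2, min 33) -> median=32
Step 5: insert 43 -> lo=[15, 31, 33] (size 3, max 33) hi=[37, 43] (size 2, min 37) -> median=33
Step 6: insert 17 -> lo=[15, 17, 31] (size 3, max 31) hi=[33, 37, 43] (size 3, min 33) -> median=32
Step 7: insert 23 -> lo=[15, 17, 23, 31] (size 4, max 31) hi=[33, 37, 43] (size 3, min 33) -> median=31
Step 8: insert 24 -> lo=[15, 17, 23, 24] (size 4, max 24) hi=[31, 33, 37, 43] (size 4, min 31) -> median=27.5
Step 9: insert 5 -> lo=[5, 15, 17, 23, 24] (size 5, max 24) hi=[31, 33, 37, 43] (size 4, min 31) -> median=24
Step 10: insert 4 -> lo=[4, 5, 15, 17, 23] (size 5, max 23) hi=[24, 31, 33, 37, 43] (size 5, min 24) -> median=23.5
Step 11: insert 30 -> lo=[4, 5, 15, 17, 23, 24] (size 6, max 24) hi=[30, 31, 33, 37, 43] (size 5, min 30) -> median=24

Answer: 24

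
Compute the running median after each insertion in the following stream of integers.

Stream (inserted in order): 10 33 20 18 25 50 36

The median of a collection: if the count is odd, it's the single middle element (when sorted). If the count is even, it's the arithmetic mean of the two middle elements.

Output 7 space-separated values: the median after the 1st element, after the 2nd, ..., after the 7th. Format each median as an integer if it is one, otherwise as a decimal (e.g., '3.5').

Answer: 10 21.5 20 19 20 22.5 25

Derivation:
Step 1: insert 10 -> lo=[10] (size 1, max 10) hi=[] (size 0) -> median=10
Step 2: insert 33 -> lo=[10] (size 1, max 10) hi=[33] (size 1, min 33) -> median=21.5
Step 3: insert 20 -> lo=[10, 20] (size 2, max 20) hi=[33] (size 1, min 33) -> median=20
Step 4: insert 18 -> lo=[10, 18] (size 2, max 18) hi=[20, 33] (size 2, min 20) -> median=19
Step 5: insert 25 -> lo=[10, 18, 20] (size 3, max 20) hi=[25, 33] (size 2, min 25) -> median=20
Step 6: insert 50 -> lo=[10, 18, 20] (size 3, max 20) hi=[25, 33, 50] (size 3, min 25) -> median=22.5
Step 7: insert 36 -> lo=[10, 18, 20, 25] (size 4, max 25) hi=[33, 36, 50] (size 3, min 33) -> median=25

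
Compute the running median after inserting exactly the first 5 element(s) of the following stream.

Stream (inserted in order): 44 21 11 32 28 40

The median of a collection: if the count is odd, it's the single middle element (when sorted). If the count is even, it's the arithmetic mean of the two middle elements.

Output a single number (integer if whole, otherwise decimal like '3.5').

Step 1: insert 44 -> lo=[44] (size 1, max 44) hi=[] (size 0) -> median=44
Step 2: insert 21 -> lo=[21] (size 1, max 21) hi=[44] (size 1, min 44) -> median=32.5
Step 3: insert 11 -> lo=[11, 21] (size 2, max 21) hi=[44] (size 1, min 44) -> median=21
Step 4: insert 32 -> lo=[11, 21] (size 2, max 21) hi=[32, 44] (size 2, min 32) -> median=26.5
Step 5: insert 28 -> lo=[11, 21, 28] (size 3, max 28) hi=[32, 44] (size 2, min 32) -> median=28

Answer: 28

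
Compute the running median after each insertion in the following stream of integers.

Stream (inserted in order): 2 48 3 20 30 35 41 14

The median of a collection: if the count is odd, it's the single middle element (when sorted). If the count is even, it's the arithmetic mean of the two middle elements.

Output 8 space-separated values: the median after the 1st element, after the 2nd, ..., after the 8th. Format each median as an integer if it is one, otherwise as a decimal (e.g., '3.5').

Step 1: insert 2 -> lo=[2] (size 1, max 2) hi=[] (size 0) -> median=2
Step 2: insert 48 -> lo=[2] (size 1, max 2) hi=[48] (size 1, min 48) -> median=25
Step 3: insert 3 -> lo=[2, 3] (size 2, max 3) hi=[48] (size 1, min 48) -> median=3
Step 4: insert 20 -> lo=[2, 3] (size 2, max 3) hi=[20, 48] (size 2, min 20) -> median=11.5
Step 5: insert 30 -> lo=[2, 3, 20] (size 3, max 20) hi=[30, 48] (size 2, min 30) -> median=20
Step 6: insert 35 -> lo=[2, 3, 20] (size 3, max 20) hi=[30, 35, 48] (size 3, min 30) -> median=25
Step 7: insert 41 -> lo=[2, 3, 20, 30] (size 4, max 30) hi=[35, 41, 48] (size 3, min 35) -> median=30
Step 8: insert 14 -> lo=[2, 3, 14, 20] (size 4, max 20) hi=[30, 35, 41, 48] (size 4, min 30) -> median=25

Answer: 2 25 3 11.5 20 25 30 25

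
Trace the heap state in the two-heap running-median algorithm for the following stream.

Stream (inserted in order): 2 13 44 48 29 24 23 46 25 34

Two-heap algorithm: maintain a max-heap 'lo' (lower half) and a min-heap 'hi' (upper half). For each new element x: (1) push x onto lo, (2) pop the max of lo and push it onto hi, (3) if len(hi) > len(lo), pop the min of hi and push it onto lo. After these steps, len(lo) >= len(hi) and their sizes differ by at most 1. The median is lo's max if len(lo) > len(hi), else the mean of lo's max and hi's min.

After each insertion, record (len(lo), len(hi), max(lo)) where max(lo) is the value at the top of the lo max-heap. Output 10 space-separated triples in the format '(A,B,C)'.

Step 1: insert 2 -> lo=[2] hi=[] -> (len(lo)=1, len(hi)=0, max(lo)=2)
Step 2: insert 13 -> lo=[2] hi=[13] -> (len(lo)=1, len(hi)=1, max(lo)=2)
Step 3: insert 44 -> lo=[2, 13] hi=[44] -> (len(lo)=2, len(hi)=1, max(lo)=13)
Step 4: insert 48 -> lo=[2, 13] hi=[44, 48] -> (len(lo)=2, len(hi)=2, max(lo)=13)
Step 5: insert 29 -> lo=[2, 13, 29] hi=[44, 48] -> (len(lo)=3, len(hi)=2, max(lo)=29)
Step 6: insert 24 -> lo=[2, 13, 24] hi=[29, 44, 48] -> (len(lo)=3, len(hi)=3, max(lo)=24)
Step 7: insert 23 -> lo=[2, 13, 23, 24] hi=[29, 44, 48] -> (len(lo)=4, len(hi)=3, max(lo)=24)
Step 8: insert 46 -> lo=[2, 13, 23, 24] hi=[29, 44, 46, 48] -> (len(lo)=4, len(hi)=4, max(lo)=24)
Step 9: insert 25 -> lo=[2, 13, 23, 24, 25] hi=[29, 44, 46, 48] -> (len(lo)=5, len(hi)=4, max(lo)=25)
Step 10: insert 34 -> lo=[2, 13, 23, 24, 25] hi=[29, 34, 44, 46, 48] -> (len(lo)=5, len(hi)=5, max(lo)=25)

Answer: (1,0,2) (1,1,2) (2,1,13) (2,2,13) (3,2,29) (3,3,24) (4,3,24) (4,4,24) (5,4,25) (5,5,25)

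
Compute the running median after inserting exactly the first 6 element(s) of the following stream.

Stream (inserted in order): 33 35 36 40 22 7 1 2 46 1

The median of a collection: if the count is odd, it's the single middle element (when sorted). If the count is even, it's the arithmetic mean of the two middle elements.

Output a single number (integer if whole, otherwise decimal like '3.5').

Step 1: insert 33 -> lo=[33] (size 1, max 33) hi=[] (size 0) -> median=33
Step 2: insert 35 -> lo=[33] (size 1, max 33) hi=[35] (size 1, min 35) -> median=34
Step 3: insert 36 -> lo=[33, 35] (size 2, max 35) hi=[36] (size 1, min 36) -> median=35
Step 4: insert 40 -> lo=[33, 35] (size 2, max 35) hi=[36, 40] (size 2, min 36) -> median=35.5
Step 5: insert 22 -> lo=[22, 33, 35] (size 3, max 35) hi=[36, 40] (size 2, min 36) -> median=35
Step 6: insert 7 -> lo=[7, 22, 33] (size 3, max 33) hi=[35, 36, 40] (size 3, min 35) -> median=34

Answer: 34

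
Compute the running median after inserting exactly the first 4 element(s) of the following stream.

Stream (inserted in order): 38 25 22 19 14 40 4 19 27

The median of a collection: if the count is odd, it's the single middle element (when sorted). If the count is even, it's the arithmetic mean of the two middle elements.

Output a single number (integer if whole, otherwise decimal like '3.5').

Step 1: insert 38 -> lo=[38] (size 1, max 38) hi=[] (size 0) -> median=38
Step 2: insert 25 -> lo=[25] (size 1, max 25) hi=[38] (size 1, min 38) -> median=31.5
Step 3: insert 22 -> lo=[22, 25] (size 2, max 25) hi=[38] (size 1, min 38) -> median=25
Step 4: insert 19 -> lo=[19, 22] (size 2, max 22) hi=[25, 38] (size 2, min 25) -> median=23.5

Answer: 23.5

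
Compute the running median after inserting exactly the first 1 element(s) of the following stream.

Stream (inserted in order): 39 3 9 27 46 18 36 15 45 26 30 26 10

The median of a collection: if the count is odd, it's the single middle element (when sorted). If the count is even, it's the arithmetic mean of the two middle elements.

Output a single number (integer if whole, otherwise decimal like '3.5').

Answer: 39

Derivation:
Step 1: insert 39 -> lo=[39] (size 1, max 39) hi=[] (size 0) -> median=39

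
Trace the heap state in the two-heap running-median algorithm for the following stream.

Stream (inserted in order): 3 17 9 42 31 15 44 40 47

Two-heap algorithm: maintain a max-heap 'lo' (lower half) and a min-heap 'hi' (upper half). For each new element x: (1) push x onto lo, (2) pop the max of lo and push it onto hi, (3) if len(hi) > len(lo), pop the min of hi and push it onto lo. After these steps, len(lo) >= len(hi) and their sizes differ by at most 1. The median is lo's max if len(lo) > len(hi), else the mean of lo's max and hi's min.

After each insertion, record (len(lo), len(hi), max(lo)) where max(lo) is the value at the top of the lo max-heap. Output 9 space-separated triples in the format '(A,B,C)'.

Step 1: insert 3 -> lo=[3] hi=[] -> (len(lo)=1, len(hi)=0, max(lo)=3)
Step 2: insert 17 -> lo=[3] hi=[17] -> (len(lo)=1, len(hi)=1, max(lo)=3)
Step 3: insert 9 -> lo=[3, 9] hi=[17] -> (len(lo)=2, len(hi)=1, max(lo)=9)
Step 4: insert 42 -> lo=[3, 9] hi=[17, 42] -> (len(lo)=2, len(hi)=2, max(lo)=9)
Step 5: insert 31 -> lo=[3, 9, 17] hi=[31, 42] -> (len(lo)=3, len(hi)=2, max(lo)=17)
Step 6: insert 15 -> lo=[3, 9, 15] hi=[17, 31, 42] -> (len(lo)=3, len(hi)=3, max(lo)=15)
Step 7: insert 44 -> lo=[3, 9, 15, 17] hi=[31, 42, 44] -> (len(lo)=4, len(hi)=3, max(lo)=17)
Step 8: insert 40 -> lo=[3, 9, 15, 17] hi=[31, 40, 42, 44] -> (len(lo)=4, len(hi)=4, max(lo)=17)
Step 9: insert 47 -> lo=[3, 9, 15, 17, 31] hi=[40, 42, 44, 47] -> (len(lo)=5, len(hi)=4, max(lo)=31)

Answer: (1,0,3) (1,1,3) (2,1,9) (2,2,9) (3,2,17) (3,3,15) (4,3,17) (4,4,17) (5,4,31)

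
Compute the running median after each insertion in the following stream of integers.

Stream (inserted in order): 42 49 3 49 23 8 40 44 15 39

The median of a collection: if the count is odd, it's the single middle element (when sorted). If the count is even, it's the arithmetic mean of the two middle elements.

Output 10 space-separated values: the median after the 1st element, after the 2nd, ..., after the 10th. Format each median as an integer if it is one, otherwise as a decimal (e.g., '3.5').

Answer: 42 45.5 42 45.5 42 32.5 40 41 40 39.5

Derivation:
Step 1: insert 42 -> lo=[42] (size 1, max 42) hi=[] (size 0) -> median=42
Step 2: insert 49 -> lo=[42] (size 1, max 42) hi=[49] (size 1, min 49) -> median=45.5
Step 3: insert 3 -> lo=[3, 42] (size 2, max 42) hi=[49] (size 1, min 49) -> median=42
Step 4: insert 49 -> lo=[3, 42] (size 2, max 42) hi=[49, 49] (size 2, min 49) -> median=45.5
Step 5: insert 23 -> lo=[3, 23, 42] (size 3, max 42) hi=[49, 49] (size 2, min 49) -> median=42
Step 6: insert 8 -> lo=[3, 8, 23] (size 3, max 23) hi=[42, 49, 49] (size 3, min 42) -> median=32.5
Step 7: insert 40 -> lo=[3, 8, 23, 40] (size 4, max 40) hi=[42, 49, 49] (size 3, min 42) -> median=40
Step 8: insert 44 -> lo=[3, 8, 23, 40] (size 4, max 40) hi=[42, 44, 49, 49] (size 4, min 42) -> median=41
Step 9: insert 15 -> lo=[3, 8, 15, 23, 40] (size 5, max 40) hi=[42, 44, 49, 49] (size 4, min 42) -> median=40
Step 10: insert 39 -> lo=[3, 8, 15, 23, 39] (size 5, max 39) hi=[40, 42, 44, 49, 49] (size 5, min 40) -> median=39.5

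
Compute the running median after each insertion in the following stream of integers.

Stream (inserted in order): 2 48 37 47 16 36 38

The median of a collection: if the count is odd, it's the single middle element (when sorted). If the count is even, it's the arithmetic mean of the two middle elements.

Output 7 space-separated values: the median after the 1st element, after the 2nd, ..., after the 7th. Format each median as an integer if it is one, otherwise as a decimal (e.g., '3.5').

Step 1: insert 2 -> lo=[2] (size 1, max 2) hi=[] (size 0) -> median=2
Step 2: insert 48 -> lo=[2] (size 1, max 2) hi=[48] (size 1, min 48) -> median=25
Step 3: insert 37 -> lo=[2, 37] (size 2, max 37) hi=[48] (size 1, min 48) -> median=37
Step 4: insert 47 -> lo=[2, 37] (size 2, max 37) hi=[47, 48] (size 2, min 47) -> median=42
Step 5: insert 16 -> lo=[2, 16, 37] (size 3, max 37) hi=[47, 48] (size 2, min 47) -> median=37
Step 6: insert 36 -> lo=[2, 16, 36] (size 3, max 36) hi=[37, 47, 48] (size 3, min 37) -> median=36.5
Step 7: insert 38 -> lo=[2, 16, 36, 37] (size 4, max 37) hi=[38, 47, 48] (size 3, min 38) -> median=37

Answer: 2 25 37 42 37 36.5 37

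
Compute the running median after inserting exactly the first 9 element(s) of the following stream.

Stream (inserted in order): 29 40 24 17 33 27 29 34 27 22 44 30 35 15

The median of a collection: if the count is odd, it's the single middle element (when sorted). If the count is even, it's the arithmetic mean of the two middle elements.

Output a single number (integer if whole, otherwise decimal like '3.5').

Answer: 29

Derivation:
Step 1: insert 29 -> lo=[29] (size 1, max 29) hi=[] (size 0) -> median=29
Step 2: insert 40 -> lo=[29] (size 1, max 29) hi=[40] (size 1, min 40) -> median=34.5
Step 3: insert 24 -> lo=[24, 29] (size 2, max 29) hi=[40] (size 1, min 40) -> median=29
Step 4: insert 17 -> lo=[17, 24] (size 2, max 24) hi=[29, 40] (size 2, min 29) -> median=26.5
Step 5: insert 33 -> lo=[17, 24, 29] (size 3, max 29) hi=[33, 40] (size 2, min 33) -> median=29
Step 6: insert 27 -> lo=[17, 24, 27] (size 3, max 27) hi=[29, 33, 40] (size 3, min 29) -> median=28
Step 7: insert 29 -> lo=[17, 24, 27, 29] (size 4, max 29) hi=[29, 33, 40] (size 3, min 29) -> median=29
Step 8: insert 34 -> lo=[17, 24, 27, 29] (size 4, max 29) hi=[29, 33, 34, 40] (size 4, min 29) -> median=29
Step 9: insert 27 -> lo=[17, 24, 27, 27, 29] (size 5, max 29) hi=[29, 33, 34, 40] (size 4, min 29) -> median=29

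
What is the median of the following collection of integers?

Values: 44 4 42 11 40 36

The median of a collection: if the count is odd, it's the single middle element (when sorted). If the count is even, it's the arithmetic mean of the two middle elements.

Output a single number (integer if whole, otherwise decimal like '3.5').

Step 1: insert 44 -> lo=[44] (size 1, max 44) hi=[] (size 0) -> median=44
Step 2: insert 4 -> lo=[4] (size 1, max 4) hi=[44] (size 1, min 44) -> median=24
Step 3: insert 42 -> lo=[4, 42] (size 2, max 42) hi=[44] (size 1, min 44) -> median=42
Step 4: insert 11 -> lo=[4, 11] (size 2, max 11) hi=[42, 44] (size 2, min 42) -> median=26.5
Step 5: insert 40 -> lo=[4, 11, 40] (size 3, max 40) hi=[42, 44] (size 2, min 42) -> median=40
Step 6: insert 36 -> lo=[4, 11, 36] (size 3, max 36) hi=[40, 42, 44] (size 3, min 40) -> median=38

Answer: 38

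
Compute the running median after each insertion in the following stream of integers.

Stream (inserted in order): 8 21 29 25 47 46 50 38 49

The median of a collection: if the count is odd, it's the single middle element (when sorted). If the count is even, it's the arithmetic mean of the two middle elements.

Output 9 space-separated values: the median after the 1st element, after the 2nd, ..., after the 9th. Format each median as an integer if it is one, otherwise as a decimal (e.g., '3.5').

Step 1: insert 8 -> lo=[8] (size 1, max 8) hi=[] (size 0) -> median=8
Step 2: insert 21 -> lo=[8] (size 1, max 8) hi=[21] (size 1, min 21) -> median=14.5
Step 3: insert 29 -> lo=[8, 21] (size 2, max 21) hi=[29] (size 1, min 29) -> median=21
Step 4: insert 25 -> lo=[8, 21] (size 2, max 21) hi=[25, 29] (size 2, min 25) -> median=23
Step 5: insert 47 -> lo=[8, 21, 25] (size 3, max 25) hi=[29, 47] (size 2, min 29) -> median=25
Step 6: insert 46 -> lo=[8, 21, 25] (size 3, max 25) hi=[29, 46, 47] (size 3, min 29) -> median=27
Step 7: insert 50 -> lo=[8, 21, 25, 29] (size 4, max 29) hi=[46, 47, 50] (size 3, min 46) -> median=29
Step 8: insert 38 -> lo=[8, 21, 25, 29] (size 4, max 29) hi=[38, 46, 47, 50] (size 4, min 38) -> median=33.5
Step 9: insert 49 -> lo=[8, 21, 25, 29, 38] (size 5, max 38) hi=[46, 47, 49, 50] (size 4, min 46) -> median=38

Answer: 8 14.5 21 23 25 27 29 33.5 38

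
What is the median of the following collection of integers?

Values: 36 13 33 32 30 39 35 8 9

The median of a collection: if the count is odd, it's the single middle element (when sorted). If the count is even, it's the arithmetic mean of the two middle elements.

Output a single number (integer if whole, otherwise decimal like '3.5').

Answer: 32

Derivation:
Step 1: insert 36 -> lo=[36] (size 1, max 36) hi=[] (size 0) -> median=36
Step 2: insert 13 -> lo=[13] (size 1, max 13) hi=[36] (size 1, min 36) -> median=24.5
Step 3: insert 33 -> lo=[13, 33] (size 2, max 33) hi=[36] (size 1, min 36) -> median=33
Step 4: insert 32 -> lo=[13, 32] (size 2, max 32) hi=[33, 36] (size 2, min 33) -> median=32.5
Step 5: insert 30 -> lo=[13, 30, 32] (size 3, max 32) hi=[33, 36] (size 2, min 33) -> median=32
Step 6: insert 39 -> lo=[13, 30, 32] (size 3, max 32) hi=[33, 36, 39] (size 3, min 33) -> median=32.5
Step 7: insert 35 -> lo=[13, 30, 32, 33] (size 4, max 33) hi=[35, 36, 39] (size 3, min 35) -> median=33
Step 8: insert 8 -> lo=[8, 13, 30, 32] (size 4, max 32) hi=[33, 35, 36, 39] (size 4, min 33) -> median=32.5
Step 9: insert 9 -> lo=[8, 9, 13, 30, 32] (size 5, max 32) hi=[33, 35, 36, 39] (size 4, min 33) -> median=32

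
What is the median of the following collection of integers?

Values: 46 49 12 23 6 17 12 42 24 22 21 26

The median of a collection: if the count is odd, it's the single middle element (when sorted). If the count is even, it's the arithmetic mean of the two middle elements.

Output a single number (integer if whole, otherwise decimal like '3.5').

Answer: 22.5

Derivation:
Step 1: insert 46 -> lo=[46] (size 1, max 46) hi=[] (size 0) -> median=46
Step 2: insert 49 -> lo=[46] (size 1, max 46) hi=[49] (size 1, min 49) -> median=47.5
Step 3: insert 12 -> lo=[12, 46] (size 2, max 46) hi=[49] (size 1, min 49) -> median=46
Step 4: insert 23 -> lo=[12, 23] (size 2, max 23) hi=[46, 49] (size 2, min 46) -> median=34.5
Step 5: insert 6 -> lo=[6, 12, 23] (size 3, max 23) hi=[46, 49] (size 2, min 46) -> median=23
Step 6: insert 17 -> lo=[6, 12, 17] (size 3, max 17) hi=[23, 46, 49] (size 3, min 23) -> median=20
Step 7: insert 12 -> lo=[6, 12, 12, 17] (size 4, max 17) hi=[23, 46, 49] (size 3, min 23) -> median=17
Step 8: insert 42 -> lo=[6, 12, 12, 17] (size 4, max 17) hi=[23, 42, 46, 49] (size 4, min 23) -> median=20
Step 9: insert 24 -> lo=[6, 12, 12, 17, 23] (size 5, max 23) hi=[24, 42, 46, 49] (size 4, min 24) -> median=23
Step 10: insert 22 -> lo=[6, 12, 12, 17, 22] (size 5, max 22) hi=[23, 24, 42, 46, 49] (size 5, min 23) -> median=22.5
Step 11: insert 21 -> lo=[6, 12, 12, 17, 21, 22] (size 6, max 22) hi=[23, 24, 42, 46, 49] (size 5, min 23) -> median=22
Step 12: insert 26 -> lo=[6, 12, 12, 17, 21, 22] (size 6, max 22) hi=[23, 24, 26, 42, 46, 49] (size 6, min 23) -> median=22.5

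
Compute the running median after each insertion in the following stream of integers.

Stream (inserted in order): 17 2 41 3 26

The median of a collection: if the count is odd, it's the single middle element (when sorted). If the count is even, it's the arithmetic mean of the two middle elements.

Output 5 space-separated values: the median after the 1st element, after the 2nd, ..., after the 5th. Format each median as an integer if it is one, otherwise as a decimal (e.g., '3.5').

Answer: 17 9.5 17 10 17

Derivation:
Step 1: insert 17 -> lo=[17] (size 1, max 17) hi=[] (size 0) -> median=17
Step 2: insert 2 -> lo=[2] (size 1, max 2) hi=[17] (size 1, min 17) -> median=9.5
Step 3: insert 41 -> lo=[2, 17] (size 2, max 17) hi=[41] (size 1, min 41) -> median=17
Step 4: insert 3 -> lo=[2, 3] (size 2, max 3) hi=[17, 41] (size 2, min 17) -> median=10
Step 5: insert 26 -> lo=[2, 3, 17] (size 3, max 17) hi=[26, 41] (size 2, min 26) -> median=17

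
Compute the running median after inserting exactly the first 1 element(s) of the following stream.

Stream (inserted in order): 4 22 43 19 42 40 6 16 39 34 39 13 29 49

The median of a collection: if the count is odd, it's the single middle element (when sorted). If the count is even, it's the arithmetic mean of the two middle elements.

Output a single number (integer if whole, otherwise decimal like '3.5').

Step 1: insert 4 -> lo=[4] (size 1, max 4) hi=[] (size 0) -> median=4

Answer: 4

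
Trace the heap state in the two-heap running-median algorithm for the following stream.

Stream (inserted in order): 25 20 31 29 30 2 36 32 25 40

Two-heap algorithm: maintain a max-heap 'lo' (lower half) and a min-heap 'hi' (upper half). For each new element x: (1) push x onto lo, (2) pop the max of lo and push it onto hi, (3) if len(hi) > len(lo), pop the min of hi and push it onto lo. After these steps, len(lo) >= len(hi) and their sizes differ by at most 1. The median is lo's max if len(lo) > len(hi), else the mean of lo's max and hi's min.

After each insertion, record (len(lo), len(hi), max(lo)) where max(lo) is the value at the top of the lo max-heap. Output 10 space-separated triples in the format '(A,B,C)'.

Step 1: insert 25 -> lo=[25] hi=[] -> (len(lo)=1, len(hi)=0, max(lo)=25)
Step 2: insert 20 -> lo=[20] hi=[25] -> (len(lo)=1, len(hi)=1, max(lo)=20)
Step 3: insert 31 -> lo=[20, 25] hi=[31] -> (len(lo)=2, len(hi)=1, max(lo)=25)
Step 4: insert 29 -> lo=[20, 25] hi=[29, 31] -> (len(lo)=2, len(hi)=2, max(lo)=25)
Step 5: insert 30 -> lo=[20, 25, 29] hi=[30, 31] -> (len(lo)=3, len(hi)=2, max(lo)=29)
Step 6: insert 2 -> lo=[2, 20, 25] hi=[29, 30, 31] -> (len(lo)=3, len(hi)=3, max(lo)=25)
Step 7: insert 36 -> lo=[2, 20, 25, 29] hi=[30, 31, 36] -> (len(lo)=4, len(hi)=3, max(lo)=29)
Step 8: insert 32 -> lo=[2, 20, 25, 29] hi=[30, 31, 32, 36] -> (len(lo)=4, len(hi)=4, max(lo)=29)
Step 9: insert 25 -> lo=[2, 20, 25, 25, 29] hi=[30, 31, 32, 36] -> (len(lo)=5, len(hi)=4, max(lo)=29)
Step 10: insert 40 -> lo=[2, 20, 25, 25, 29] hi=[30, 31, 32, 36, 40] -> (len(lo)=5, len(hi)=5, max(lo)=29)

Answer: (1,0,25) (1,1,20) (2,1,25) (2,2,25) (3,2,29) (3,3,25) (4,3,29) (4,4,29) (5,4,29) (5,5,29)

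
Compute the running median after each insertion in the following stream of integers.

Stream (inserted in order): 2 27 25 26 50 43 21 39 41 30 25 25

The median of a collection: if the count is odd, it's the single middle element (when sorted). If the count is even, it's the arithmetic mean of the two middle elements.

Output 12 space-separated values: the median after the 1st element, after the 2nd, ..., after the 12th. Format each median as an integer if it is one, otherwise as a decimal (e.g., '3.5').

Answer: 2 14.5 25 25.5 26 26.5 26 26.5 27 28.5 27 26.5

Derivation:
Step 1: insert 2 -> lo=[2] (size 1, max 2) hi=[] (size 0) -> median=2
Step 2: insert 27 -> lo=[2] (size 1, max 2) hi=[27] (size 1, min 27) -> median=14.5
Step 3: insert 25 -> lo=[2, 25] (size 2, max 25) hi=[27] (size 1, min 27) -> median=25
Step 4: insert 26 -> lo=[2, 25] (size 2, max 25) hi=[26, 27] (size 2, min 26) -> median=25.5
Step 5: insert 50 -> lo=[2, 25, 26] (size 3, max 26) hi=[27, 50] (size 2, min 27) -> median=26
Step 6: insert 43 -> lo=[2, 25, 26] (size 3, max 26) hi=[27, 43, 50] (size 3, min 27) -> median=26.5
Step 7: insert 21 -> lo=[2, 21, 25, 26] (size 4, max 26) hi=[27, 43, 50] (size 3, min 27) -> median=26
Step 8: insert 39 -> lo=[2, 21, 25, 26] (size 4, max 26) hi=[27, 39, 43, 50] (size 4, min 27) -> median=26.5
Step 9: insert 41 -> lo=[2, 21, 25, 26, 27] (size 5, max 27) hi=[39, 41, 43, 50] (size 4, min 39) -> median=27
Step 10: insert 30 -> lo=[2, 21, 25, 26, 27] (size 5, max 27) hi=[30, 39, 41, 43, 50] (size 5, min 30) -> median=28.5
Step 11: insert 25 -> lo=[2, 21, 25, 25, 26, 27] (size 6, max 27) hi=[30, 39, 41, 43, 50] (size 5, min 30) -> median=27
Step 12: insert 25 -> lo=[2, 21, 25, 25, 25, 26] (size 6, max 26) hi=[27, 30, 39, 41, 43, 50] (size 6, min 27) -> median=26.5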